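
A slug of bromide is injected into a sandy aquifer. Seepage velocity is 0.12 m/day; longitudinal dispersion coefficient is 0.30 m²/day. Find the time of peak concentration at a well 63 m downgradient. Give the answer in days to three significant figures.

For the 1D instantaneous-source solution, setting ∂C/∂t = 0 at fixed x gives v²t² + 2Dt − x² = 0, so t = (√(D² + v²x²) − D)/v².
√(D² + v²x²) = √(0.30² + 0.12² × 63²) = 7.566; v² = 0.0144.
t = (7.566 − 0.30)/0.0144 = 505 days (vs. the pure-advection estimate x/v = 525 d).

505 days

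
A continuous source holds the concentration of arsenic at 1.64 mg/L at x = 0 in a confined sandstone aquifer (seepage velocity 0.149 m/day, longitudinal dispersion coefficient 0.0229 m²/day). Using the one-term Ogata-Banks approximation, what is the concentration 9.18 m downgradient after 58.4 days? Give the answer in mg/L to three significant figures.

0.631 mg/L

For a continuous step input, C/C₀ ≈ ½·erfc((x−vt)/(2√(Dt))).
vt = 0.149 × 58.4 = 8.7016 m and 2√(Dt) = 2√(0.0229 × 58.4) = 2.313 m.
Argument (x−vt)/(2√(Dt)) = (9.18 − 8.7016)/2.313 = 0.2068; ½·erfc(0.2068) = 0.3850.
C = 1.64 × 0.3850 = 0.631 mg/L.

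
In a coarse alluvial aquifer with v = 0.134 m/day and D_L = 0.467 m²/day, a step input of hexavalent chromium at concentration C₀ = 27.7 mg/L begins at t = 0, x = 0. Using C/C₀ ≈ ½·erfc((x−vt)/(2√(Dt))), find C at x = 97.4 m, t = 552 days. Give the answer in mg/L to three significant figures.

For a continuous step input, C/C₀ ≈ ½·erfc((x−vt)/(2√(Dt))).
vt = 0.134 × 552 = 73.968 m and 2√(Dt) = 2√(0.467 × 552) = 32.11 m.
Argument (x−vt)/(2√(Dt)) = (97.4 − 73.968)/32.11 = 0.7297; ½·erfc(0.7297) = 0.1510.
C = 27.7 × 0.1510 = 4.18 mg/L.

4.18 mg/L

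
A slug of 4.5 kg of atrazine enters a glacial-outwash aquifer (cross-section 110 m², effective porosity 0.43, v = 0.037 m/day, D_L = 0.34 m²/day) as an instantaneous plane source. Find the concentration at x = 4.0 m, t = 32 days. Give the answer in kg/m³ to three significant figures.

0.00678 kg/m³

For an instantaneous plane source, C(x,t) = M/(n_e·A·√(4πDt)) · exp(−(x−vt)²/(4Dt)), with n_e·A the pore (flow) area.
Plume center vt = 0.037 × 32 = 1.184 m, so the well at 4.0 m is 2.816 m downgradient of the peak.
√(4πDt) = 11.69 m, giving peak height M/(n_e·A·√(4πDt)) = 4.5/(0.43 × 110 × 11.69) = 0.008138 kg/m³.
(x−vt)²/(4Dt) = (2.816)²/(4 × 0.34 × 32) = 0.1822; exp(−0.1822) = 0.8334.
C = 0.008138 × 0.8334 = 0.00678 kg/m³.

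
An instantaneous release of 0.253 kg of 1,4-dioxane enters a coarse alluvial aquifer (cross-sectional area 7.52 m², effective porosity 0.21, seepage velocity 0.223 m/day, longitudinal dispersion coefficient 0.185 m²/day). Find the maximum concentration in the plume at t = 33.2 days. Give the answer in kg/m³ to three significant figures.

0.0182 kg/m³

The peak of an instantaneous 1D plume sits at x = vt; there the Gaussian factor is 1 and C_max = M/(n_e·A·√(4πDt)), where n_e·A is the pore area the mass is dissolved in.
√(4πDt) = √(4π × 0.185 × 33.2) = 8.785 m, so C_max = 0.253/(0.21 × 7.52 × 8.785) = 0.0182 kg/m³.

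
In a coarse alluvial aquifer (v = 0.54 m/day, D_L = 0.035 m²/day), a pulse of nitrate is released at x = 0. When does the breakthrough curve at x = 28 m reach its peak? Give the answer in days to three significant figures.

For the 1D instantaneous-source solution, setting ∂C/∂t = 0 at fixed x gives v²t² + 2Dt − x² = 0, so t = (√(D² + v²x²) − D)/v².
√(D² + v²x²) = √(0.035² + 0.54² × 28²) = 15.12; v² = 0.2916.
t = (15.12 − 0.035)/0.2916 = 51.7 days (vs. the pure-advection estimate x/v = 51.9 d).

51.7 days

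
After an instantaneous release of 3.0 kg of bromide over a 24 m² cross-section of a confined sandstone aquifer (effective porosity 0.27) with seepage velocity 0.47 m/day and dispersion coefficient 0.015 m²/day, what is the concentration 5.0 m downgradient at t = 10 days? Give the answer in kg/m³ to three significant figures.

0.290 kg/m³

For an instantaneous plane source, C(x,t) = M/(n_e·A·√(4πDt)) · exp(−(x−vt)²/(4Dt)), with n_e·A the pore (flow) area.
Plume center vt = 0.47 × 10 = 4.7 m, so the well at 5.0 m is 0.3 m downgradient of the peak.
√(4πDt) = 1.373 m, giving peak height M/(n_e·A·√(4πDt)) = 3.0/(0.27 × 24 × 1.373) = 0.3372 kg/m³.
(x−vt)²/(4Dt) = (0.3)²/(4 × 0.015 × 10) = 0.1500; exp(−0.1500) = 0.8607.
C = 0.3372 × 0.8607 = 0.290 kg/m³.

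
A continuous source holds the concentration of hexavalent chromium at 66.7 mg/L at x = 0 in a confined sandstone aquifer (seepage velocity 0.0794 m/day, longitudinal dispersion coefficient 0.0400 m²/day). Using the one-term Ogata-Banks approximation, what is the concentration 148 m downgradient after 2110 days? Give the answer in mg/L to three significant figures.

For a continuous step input, C/C₀ ≈ ½·erfc((x−vt)/(2√(Dt))).
vt = 0.0794 × 2110 = 167.534 m and 2√(Dt) = 2√(0.0400 × 2110) = 18.37 m.
Argument (x−vt)/(2√(Dt)) = (148 − 167.534)/18.37 = -1.063; ½·erfc(-1.063) = 0.9336.
C = 66.7 × 0.9336 = 62.3 mg/L.

62.3 mg/L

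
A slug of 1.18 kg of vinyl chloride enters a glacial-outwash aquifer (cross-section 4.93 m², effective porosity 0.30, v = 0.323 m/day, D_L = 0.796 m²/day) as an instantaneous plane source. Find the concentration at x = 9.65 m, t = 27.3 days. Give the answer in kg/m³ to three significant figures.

For an instantaneous plane source, C(x,t) = M/(n_e·A·√(4πDt)) · exp(−(x−vt)²/(4Dt)), with n_e·A the pore (flow) area.
Plume center vt = 0.323 × 27.3 = 8.8179 m, so the well at 9.65 m is 0.8321 m downgradient of the peak.
√(4πDt) = 16.53 m, giving peak height M/(n_e·A·√(4πDt)) = 1.18/(0.30 × 4.93 × 16.53) = 0.04827 kg/m³.
(x−vt)²/(4Dt) = (0.8321)²/(4 × 0.796 × 27.3) = 0.007966; exp(−0.007966) = 0.9921.
C = 0.04827 × 0.9921 = 0.0479 kg/m³.

0.0479 kg/m³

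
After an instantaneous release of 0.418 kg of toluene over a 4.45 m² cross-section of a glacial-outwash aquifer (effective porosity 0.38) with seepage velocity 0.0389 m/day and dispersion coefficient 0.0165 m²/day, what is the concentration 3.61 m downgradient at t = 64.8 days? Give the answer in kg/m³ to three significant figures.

0.0511 kg/m³

For an instantaneous plane source, C(x,t) = M/(n_e·A·√(4πDt)) · exp(−(x−vt)²/(4Dt)), with n_e·A the pore (flow) area.
Plume center vt = 0.0389 × 64.8 = 2.52072 m, so the well at 3.61 m is 1.08928 m downgradient of the peak.
√(4πDt) = 3.666 m, giving peak height M/(n_e·A·√(4πDt)) = 0.418/(0.38 × 4.45 × 3.666) = 0.06743 kg/m³.
(x−vt)²/(4Dt) = (1.08928)²/(4 × 0.0165 × 64.8) = 0.2774; exp(−0.2774) = 0.7578.
C = 0.06743 × 0.7578 = 0.0511 kg/m³.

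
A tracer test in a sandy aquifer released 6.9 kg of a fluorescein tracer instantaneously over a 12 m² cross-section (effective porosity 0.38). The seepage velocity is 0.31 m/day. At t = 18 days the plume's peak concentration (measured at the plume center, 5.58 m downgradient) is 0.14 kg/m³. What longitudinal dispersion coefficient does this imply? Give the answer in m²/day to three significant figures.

At the plume center C_max = M/(n_e·A·√(4πDt)), so D = M²/(4πt·(n_e·A·C_max)²).
n_e·A·C_max = 0.38 × 12 × 0.14 = 0.6384 kg/m.
D = 6.9²/(4π × 18 × 0.6384²) = 0.516 m²/day.

0.516 m²/day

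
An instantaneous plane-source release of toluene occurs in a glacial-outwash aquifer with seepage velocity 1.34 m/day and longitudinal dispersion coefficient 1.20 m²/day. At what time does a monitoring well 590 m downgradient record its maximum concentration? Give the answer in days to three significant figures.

440 days

For the 1D instantaneous-source solution, setting ∂C/∂t = 0 at fixed x gives v²t² + 2Dt − x² = 0, so t = (√(D² + v²x²) − D)/v².
√(D² + v²x²) = √(1.20² + 1.34² × 590²) = 790.6; v² = 1.7956.
t = (790.6 − 1.20)/1.7956 = 440 days (vs. the pure-advection estimate x/v = 440 d).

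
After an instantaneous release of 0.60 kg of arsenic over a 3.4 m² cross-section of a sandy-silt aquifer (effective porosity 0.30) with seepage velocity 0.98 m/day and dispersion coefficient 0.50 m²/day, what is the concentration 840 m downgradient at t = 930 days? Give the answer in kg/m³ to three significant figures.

0.000496 kg/m³

For an instantaneous plane source, C(x,t) = M/(n_e·A·√(4πDt)) · exp(−(x−vt)²/(4Dt)), with n_e·A the pore (flow) area.
Plume center vt = 0.98 × 930 = 911.4 m, so the well at 840 m is 71.4 m upgradient of the peak.
√(4πDt) = 76.44 m, giving peak height M/(n_e·A·√(4πDt)) = 0.60/(0.30 × 3.4 × 76.44) = 0.007695 kg/m³.
(x−vt)²/(4Dt) = (-71.4)²/(4 × 0.50 × 930) = 2.741; exp(−2.741) = 0.06451.
C = 0.007695 × 0.06451 = 0.000496 kg/m³.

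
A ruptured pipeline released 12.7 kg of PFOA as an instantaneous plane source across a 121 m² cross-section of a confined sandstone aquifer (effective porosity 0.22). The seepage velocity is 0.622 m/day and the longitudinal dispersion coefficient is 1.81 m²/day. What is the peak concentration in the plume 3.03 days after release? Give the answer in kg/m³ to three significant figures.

0.0575 kg/m³

The peak of an instantaneous 1D plume sits at x = vt; there the Gaussian factor is 1 and C_max = M/(n_e·A·√(4πDt)), where n_e·A is the pore area the mass is dissolved in.
√(4πDt) = √(4π × 1.81 × 3.03) = 8.302 m, so C_max = 12.7/(0.22 × 121 × 8.302) = 0.0575 kg/m³.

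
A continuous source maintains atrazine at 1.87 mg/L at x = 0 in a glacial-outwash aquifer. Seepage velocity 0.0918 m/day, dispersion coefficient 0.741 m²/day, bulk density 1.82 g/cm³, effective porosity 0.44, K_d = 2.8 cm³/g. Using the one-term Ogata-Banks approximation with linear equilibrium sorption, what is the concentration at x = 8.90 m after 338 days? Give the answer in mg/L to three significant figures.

0.288 mg/L

Retardation factor R = 1 + ρ_b·K_d/n = 1 + 1.82 × 2.8/0.44 = 12.58.
Sorption retards both mechanisms: v_R = v/R = 0.007297 m/day, D_R = D/R = 0.05890 m²/day.
v_R·t = 0.007297 × 338 = 2.466386 m; 2√(D_R t) = 8.924 m; argument = (8.90 − 2.466386)/8.924 = 0.7209.
C = C₀ × ½·erfc(0.7209) = 1.87 × 0.1540 = 0.288 mg/L.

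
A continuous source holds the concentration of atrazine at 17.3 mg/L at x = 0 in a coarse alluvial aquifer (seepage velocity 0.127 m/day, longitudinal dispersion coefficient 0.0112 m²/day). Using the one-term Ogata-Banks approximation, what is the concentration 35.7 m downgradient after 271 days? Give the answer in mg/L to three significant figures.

5.21 mg/L

For a continuous step input, C/C₀ ≈ ½·erfc((x−vt)/(2√(Dt))).
vt = 0.127 × 271 = 34.417 m and 2√(Dt) = 2√(0.0112 × 271) = 3.484 m.
Argument (x−vt)/(2√(Dt)) = (35.7 − 34.417)/3.484 = 0.3683; ½·erfc(0.3683) = 0.3012.
C = 17.3 × 0.3012 = 5.21 mg/L.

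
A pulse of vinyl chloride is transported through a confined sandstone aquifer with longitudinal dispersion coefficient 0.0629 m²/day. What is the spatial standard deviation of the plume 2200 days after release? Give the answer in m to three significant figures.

16.6 m

Dispersive spreading gives a Gaussian with σ² = 2Dt; advection only shifts the center.
σ = √(2 × 0.0629 × 2200) = 16.6 m.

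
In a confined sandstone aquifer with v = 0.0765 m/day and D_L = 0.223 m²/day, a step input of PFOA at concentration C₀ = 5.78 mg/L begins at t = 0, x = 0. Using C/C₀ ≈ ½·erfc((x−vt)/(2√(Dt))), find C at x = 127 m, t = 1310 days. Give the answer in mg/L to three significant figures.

For a continuous step input, C/C₀ ≈ ½·erfc((x−vt)/(2√(Dt))).
vt = 0.0765 × 1310 = 100.215 m and 2√(Dt) = 2√(0.223 × 1310) = 34.18 m.
Argument (x−vt)/(2√(Dt)) = (127 − 100.215)/34.18 = 0.7836; ½·erfc(0.7836) = 0.1339.
C = 5.78 × 0.1339 = 0.774 mg/L.

0.774 mg/L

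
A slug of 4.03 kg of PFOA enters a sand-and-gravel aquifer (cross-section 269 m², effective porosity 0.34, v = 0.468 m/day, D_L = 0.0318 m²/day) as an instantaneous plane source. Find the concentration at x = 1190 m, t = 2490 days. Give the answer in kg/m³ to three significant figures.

For an instantaneous plane source, C(x,t) = M/(n_e·A·√(4πDt)) · exp(−(x−vt)²/(4Dt)), with n_e·A the pore (flow) area.
Plume center vt = 0.468 × 2490 = 1165.32 m, so the well at 1190 m is 24.68 m downgradient of the peak.
√(4πDt) = 31.54 m, giving peak height M/(n_e·A·√(4πDt)) = 4.03/(0.34 × 269 × 31.54) = 0.001397 kg/m³.
(x−vt)²/(4Dt) = (24.68)²/(4 × 0.0318 × 2490) = 1.923; exp(−1.923) = 0.1462.
C = 0.001397 × 0.1462 = 0.000204 kg/m³.

0.000204 kg/m³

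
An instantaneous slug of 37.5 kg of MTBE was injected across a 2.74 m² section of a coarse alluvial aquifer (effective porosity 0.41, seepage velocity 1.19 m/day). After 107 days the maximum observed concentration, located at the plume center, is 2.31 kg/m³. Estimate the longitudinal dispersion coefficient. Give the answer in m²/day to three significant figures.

At the plume center C_max = M/(n_e·A·√(4πDt)), so D = M²/(4πt·(n_e·A·C_max)²).
n_e·A·C_max = 0.41 × 2.74 × 2.31 = 2.595 kg/m.
D = 37.5²/(4π × 107 × 2.595²) = 0.155 m²/day.

0.155 m²/day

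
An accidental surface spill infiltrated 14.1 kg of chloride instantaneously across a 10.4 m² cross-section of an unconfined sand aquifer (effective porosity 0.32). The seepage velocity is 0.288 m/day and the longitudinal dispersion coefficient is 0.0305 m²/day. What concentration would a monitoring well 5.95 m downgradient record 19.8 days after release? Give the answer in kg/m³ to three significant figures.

For an instantaneous plane source, C(x,t) = M/(n_e·A·√(4πDt)) · exp(−(x−vt)²/(4Dt)), with n_e·A the pore (flow) area.
Plume center vt = 0.288 × 19.8 = 5.7024 m, so the well at 5.95 m is 0.2476 m downgradient of the peak.
√(4πDt) = 2.755 m, giving peak height M/(n_e·A·√(4πDt)) = 14.1/(0.32 × 10.4 × 2.755) = 1.538 kg/m³.
(x−vt)²/(4Dt) = (0.2476)²/(4 × 0.0305 × 19.8) = 0.02538; exp(−0.02538) = 0.9749.
C = 1.538 × 0.9749 = 1.50 kg/m³.

1.50 kg/m³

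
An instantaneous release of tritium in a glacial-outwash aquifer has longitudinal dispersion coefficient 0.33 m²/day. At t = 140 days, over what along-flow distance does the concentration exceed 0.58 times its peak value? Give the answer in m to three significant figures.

20.1 m

The plume is Gaussian with σ = √(2Dt) = √(2 × 0.33 × 140) = 9.612 m.
C/C_peak = exp(−Δx²/(2σ²)) = 0.58 ⇒ Δx = σ·√(−2 ln 0.58) = 9.612 × 1.044 = 10.03 m.
Width = 2Δx = 20.1 m.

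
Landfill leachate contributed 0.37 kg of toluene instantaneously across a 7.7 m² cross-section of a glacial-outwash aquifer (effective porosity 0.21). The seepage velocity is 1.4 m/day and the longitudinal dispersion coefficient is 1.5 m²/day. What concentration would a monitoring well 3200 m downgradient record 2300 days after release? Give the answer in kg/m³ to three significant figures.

0.00107 kg/m³

For an instantaneous plane source, C(x,t) = M/(n_e·A·√(4πDt)) · exp(−(x−vt)²/(4Dt)), with n_e·A the pore (flow) area.
Plume center vt = 1.4 × 2300 = 3220 m, so the well at 3200 m is 20 m upgradient of the peak.
√(4πDt) = 208.2 m, giving peak height M/(n_e·A·√(4πDt)) = 0.37/(0.21 × 7.7 × 208.2) = 0.001099 kg/m³.
(x−vt)²/(4Dt) = (-20)²/(4 × 1.5 × 2300) = 0.02899; exp(−0.02899) = 0.9714.
C = 0.001099 × 0.9714 = 0.00107 kg/m³.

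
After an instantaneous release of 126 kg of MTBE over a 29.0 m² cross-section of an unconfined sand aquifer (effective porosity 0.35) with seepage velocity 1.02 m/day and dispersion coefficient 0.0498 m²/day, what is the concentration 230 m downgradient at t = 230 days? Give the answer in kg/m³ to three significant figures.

For an instantaneous plane source, C(x,t) = M/(n_e·A·√(4πDt)) · exp(−(x−vt)²/(4Dt)), with n_e·A the pore (flow) area.
Plume center vt = 1.02 × 230 = 234.6 m, so the well at 230 m is 4.6 m upgradient of the peak.
√(4πDt) = 12.00 m, giving peak height M/(n_e·A·√(4πDt)) = 126/(0.35 × 29.0 × 12.00) = 1.034 kg/m³.
(x−vt)²/(4Dt) = (-4.6)²/(4 × 0.0498 × 230) = 0.4618; exp(−0.4618) = 0.6301.
C = 1.034 × 0.6301 = 0.652 kg/m³.

0.652 kg/m³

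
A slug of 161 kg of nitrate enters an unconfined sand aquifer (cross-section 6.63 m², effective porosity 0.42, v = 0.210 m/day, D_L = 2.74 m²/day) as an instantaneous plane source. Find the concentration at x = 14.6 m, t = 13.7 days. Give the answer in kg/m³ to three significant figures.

For an instantaneous plane source, C(x,t) = M/(n_e·A·√(4πDt)) · exp(−(x−vt)²/(4Dt)), with n_e·A the pore (flow) area.
Plume center vt = 0.210 × 13.7 = 2.877 m, so the well at 14.6 m is 11.723 m downgradient of the peak.
√(4πDt) = 21.72 m, giving peak height M/(n_e·A·√(4πDt)) = 161/(0.42 × 6.63 × 21.72) = 2.662 kg/m³.
(x−vt)²/(4Dt) = (11.723)²/(4 × 2.74 × 13.7) = 0.9153; exp(−0.9153) = 0.4004.
C = 2.662 × 0.4004 = 1.07 kg/m³.

1.07 kg/m³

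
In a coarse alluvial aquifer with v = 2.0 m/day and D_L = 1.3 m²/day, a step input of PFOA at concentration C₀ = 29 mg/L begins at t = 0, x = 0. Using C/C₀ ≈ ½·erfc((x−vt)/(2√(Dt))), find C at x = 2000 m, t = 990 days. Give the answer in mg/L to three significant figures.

For a continuous step input, C/C₀ ≈ ½·erfc((x−vt)/(2√(Dt))).
vt = 2.0 × 990 = 1980 m and 2√(Dt) = 2√(1.3 × 990) = 71.75 m.
Argument (x−vt)/(2√(Dt)) = (2000 − 1980)/71.75 = 0.2787; ½·erfc(0.2787) = 0.3467.
C = 29 × 0.3467 = 10.1 mg/L.

10.1 mg/L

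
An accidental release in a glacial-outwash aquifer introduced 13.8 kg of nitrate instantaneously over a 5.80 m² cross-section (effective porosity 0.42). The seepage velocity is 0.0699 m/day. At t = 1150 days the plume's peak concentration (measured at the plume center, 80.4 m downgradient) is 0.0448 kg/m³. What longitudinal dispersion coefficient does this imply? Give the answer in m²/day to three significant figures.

At the plume center C_max = M/(n_e·A·√(4πDt)), so D = M²/(4πt·(n_e·A·C_max)²).
n_e·A·C_max = 0.42 × 5.80 × 0.0448 = 0.1091 kg/m.
D = 13.8²/(4π × 1150 × 0.1091²) = 1.11 m²/day.

1.11 m²/day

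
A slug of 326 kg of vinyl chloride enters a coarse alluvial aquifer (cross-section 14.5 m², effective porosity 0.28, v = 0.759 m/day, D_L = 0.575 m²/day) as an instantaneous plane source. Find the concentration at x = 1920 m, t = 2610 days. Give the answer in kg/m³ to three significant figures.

0.315 kg/m³

For an instantaneous plane source, C(x,t) = M/(n_e·A·√(4πDt)) · exp(−(x−vt)²/(4Dt)), with n_e·A the pore (flow) area.
Plume center vt = 0.759 × 2610 = 1980.99 m, so the well at 1920 m is 60.99 m upgradient of the peak.
√(4πDt) = 137.3 m, giving peak height M/(n_e·A·√(4πDt)) = 326/(0.28 × 14.5 × 137.3) = 0.5848 kg/m³.
(x−vt)²/(4Dt) = (-60.99)²/(4 × 0.575 × 2610) = 0.6197; exp(−0.6197) = 0.5381.
C = 0.5848 × 0.5381 = 0.315 kg/m³.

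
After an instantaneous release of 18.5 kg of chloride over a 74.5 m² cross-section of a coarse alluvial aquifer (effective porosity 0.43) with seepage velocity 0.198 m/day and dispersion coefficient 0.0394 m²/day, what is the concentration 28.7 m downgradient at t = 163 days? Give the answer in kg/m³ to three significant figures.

0.0391 kg/m³

For an instantaneous plane source, C(x,t) = M/(n_e·A·√(4πDt)) · exp(−(x−vt)²/(4Dt)), with n_e·A the pore (flow) area.
Plume center vt = 0.198 × 163 = 32.274 m, so the well at 28.7 m is 3.574 m upgradient of the peak.
√(4πDt) = 8.984 m, giving peak height M/(n_e·A·√(4πDt)) = 18.5/(0.43 × 74.5 × 8.984) = 0.06428 kg/m³.
(x−vt)²/(4Dt) = (-3.574)²/(4 × 0.0394 × 163) = 0.4972; exp(−0.4972) = 0.6082.
C = 0.06428 × 0.6082 = 0.0391 kg/m³.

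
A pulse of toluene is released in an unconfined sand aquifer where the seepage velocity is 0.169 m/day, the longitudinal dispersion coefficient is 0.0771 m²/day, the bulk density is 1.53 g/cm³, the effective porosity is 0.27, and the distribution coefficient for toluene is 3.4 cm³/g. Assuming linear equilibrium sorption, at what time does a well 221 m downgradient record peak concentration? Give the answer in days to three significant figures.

26400 days

Retardation factor R = 1 + ρ_b·K_d/n = 1 + 1.53 × 3.4/0.27 = 20.27.
Sorption retards both mechanisms: v_R = v/R = 0.008337 m/day, D_R = D/R = 0.003804 m²/day.
Peak time from v_R²t² + 2D_R t − x² = 0: t = (√(D_R² + v_R²x²) − D_R)/v_R².
√(D_R² + v_R²x²) = √(0.003804² + 0.008337² × 221²) = 1.842; v_R² = 6.951e-05.
t = (1.842 − 0.003804)/6.951e-05 = 26400 days.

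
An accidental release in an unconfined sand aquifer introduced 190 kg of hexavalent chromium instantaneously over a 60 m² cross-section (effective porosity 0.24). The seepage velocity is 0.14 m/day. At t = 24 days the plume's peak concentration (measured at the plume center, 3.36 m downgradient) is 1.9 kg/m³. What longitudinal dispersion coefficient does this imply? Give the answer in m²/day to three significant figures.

0.160 m²/day

At the plume center C_max = M/(n_e·A·√(4πDt)), so D = M²/(4πt·(n_e·A·C_max)²).
n_e·A·C_max = 0.24 × 60 × 1.9 = 27.36 kg/m.
D = 190²/(4π × 24 × 27.36²) = 0.160 m²/day.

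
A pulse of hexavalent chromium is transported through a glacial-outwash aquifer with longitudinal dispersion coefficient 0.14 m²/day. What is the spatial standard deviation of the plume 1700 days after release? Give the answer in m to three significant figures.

Dispersive spreading gives a Gaussian with σ² = 2Dt; advection only shifts the center.
σ = √(2 × 0.14 × 1700) = 21.8 m.

21.8 m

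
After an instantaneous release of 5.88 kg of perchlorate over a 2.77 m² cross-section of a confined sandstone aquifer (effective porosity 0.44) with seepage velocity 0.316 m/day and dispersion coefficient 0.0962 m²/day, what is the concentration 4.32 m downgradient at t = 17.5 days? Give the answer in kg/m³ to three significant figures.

0.844 kg/m³

For an instantaneous plane source, C(x,t) = M/(n_e·A·√(4πDt)) · exp(−(x−vt)²/(4Dt)), with n_e·A the pore (flow) area.
Plume center vt = 0.316 × 17.5 = 5.53 m, so the well at 4.32 m is 1.21 m upgradient of the peak.
√(4πDt) = 4.600 m, giving peak height M/(n_e·A·√(4πDt)) = 5.88/(0.44 × 2.77 × 4.600) = 1.049 kg/m³.
(x−vt)²/(4Dt) = (-1.21)²/(4 × 0.0962 × 17.5) = 0.2174; exp(−0.2174) = 0.8046.
C = 1.049 × 0.8046 = 0.844 kg/m³.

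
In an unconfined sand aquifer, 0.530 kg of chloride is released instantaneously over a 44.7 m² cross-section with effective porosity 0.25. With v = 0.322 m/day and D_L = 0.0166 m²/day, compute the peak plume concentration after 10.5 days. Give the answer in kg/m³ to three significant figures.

0.0320 kg/m³

The peak of an instantaneous 1D plume sits at x = vt; there the Gaussian factor is 1 and C_max = M/(n_e·A·√(4πDt)), where n_e·A is the pore area the mass is dissolved in.
√(4πDt) = √(4π × 0.0166 × 10.5) = 1.480 m, so C_max = 0.530/(0.25 × 44.7 × 1.480) = 0.0320 kg/m³.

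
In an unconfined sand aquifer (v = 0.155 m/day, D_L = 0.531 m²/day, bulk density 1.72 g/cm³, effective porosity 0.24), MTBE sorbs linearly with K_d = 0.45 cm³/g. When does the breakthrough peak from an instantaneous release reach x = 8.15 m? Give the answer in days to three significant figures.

Retardation factor R = 1 + ρ_b·K_d/n = 1 + 1.72 × 0.45/0.24 = 4.225.
Sorption retards both mechanisms: v_R = v/R = 0.03669 m/day, D_R = D/R = 0.1257 m²/day.
Peak time from v_R²t² + 2D_R t − x² = 0: t = (√(D_R² + v_R²x²) − D_R)/v_R².
√(D_R² + v_R²x²) = √(0.1257² + 0.03669² × 8.15²) = 0.3244; v_R² = 0.001346.
t = (0.3244 − 0.1257)/0.001346 = 148 days.

148 days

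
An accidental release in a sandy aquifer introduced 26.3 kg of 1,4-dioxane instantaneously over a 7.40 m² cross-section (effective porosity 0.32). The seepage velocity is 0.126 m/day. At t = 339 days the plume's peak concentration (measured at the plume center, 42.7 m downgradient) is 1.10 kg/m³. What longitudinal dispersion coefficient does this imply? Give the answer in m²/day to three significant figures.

0.0239 m²/day

At the plume center C_max = M/(n_e·A·√(4πDt)), so D = M²/(4πt·(n_e·A·C_max)²).
n_e·A·C_max = 0.32 × 7.40 × 1.10 = 2.605 kg/m.
D = 26.3²/(4π × 339 × 2.605²) = 0.0239 m²/day.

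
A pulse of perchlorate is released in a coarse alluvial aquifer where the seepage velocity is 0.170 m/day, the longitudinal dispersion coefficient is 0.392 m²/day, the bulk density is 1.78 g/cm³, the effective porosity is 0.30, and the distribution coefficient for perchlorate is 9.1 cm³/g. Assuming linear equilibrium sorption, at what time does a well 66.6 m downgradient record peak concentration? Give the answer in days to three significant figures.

20800 days

Retardation factor R = 1 + ρ_b·K_d/n = 1 + 1.78 × 9.1/0.30 = 54.99.
Sorption retards both mechanisms: v_R = v/R = 0.003091 m/day, D_R = D/R = 0.007129 m²/day.
Peak time from v_R²t² + 2D_R t − x² = 0: t = (√(D_R² + v_R²x²) − D_R)/v_R².
√(D_R² + v_R²x²) = √(0.007129² + 0.003091² × 66.6²) = 0.2060; v_R² = 9.554e-06.
t = (0.2060 − 0.007129)/9.554e-06 = 20800 days.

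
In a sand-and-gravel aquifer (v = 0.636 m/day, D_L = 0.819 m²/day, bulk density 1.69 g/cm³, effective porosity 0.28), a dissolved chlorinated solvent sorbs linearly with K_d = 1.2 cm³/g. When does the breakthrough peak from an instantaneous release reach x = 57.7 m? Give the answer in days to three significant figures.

Retardation factor R = 1 + ρ_b·K_d/n = 1 + 1.69 × 1.2/0.28 = 8.243.
Sorption retards both mechanisms: v_R = v/R = 0.07716 m/day, D_R = D/R = 0.09936 m²/day.
Peak time from v_R²t² + 2D_R t − x² = 0: t = (√(D_R² + v_R²x²) − D_R)/v_R².
√(D_R² + v_R²x²) = √(0.09936² + 0.07716² × 57.7²) = 4.453; v_R² = 0.005954.
t = (4.453 − 0.09936)/0.005954 = 731 days.

731 days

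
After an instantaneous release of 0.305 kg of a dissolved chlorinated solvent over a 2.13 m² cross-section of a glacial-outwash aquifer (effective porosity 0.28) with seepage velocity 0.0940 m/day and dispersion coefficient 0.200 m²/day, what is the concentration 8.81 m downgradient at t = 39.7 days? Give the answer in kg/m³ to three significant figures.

0.0227 kg/m³

For an instantaneous plane source, C(x,t) = M/(n_e·A·√(4πDt)) · exp(−(x−vt)²/(4Dt)), with n_e·A the pore (flow) area.
Plume center vt = 0.0940 × 39.7 = 3.7318 m, so the well at 8.81 m is 5.0782 m downgradient of the peak.
√(4πDt) = 9.989 m, giving peak height M/(n_e·A·√(4πDt)) = 0.305/(0.28 × 2.13 × 9.989) = 0.05120 kg/m³.
(x−vt)²/(4Dt) = (5.0782)²/(4 × 0.200 × 39.7) = 0.8120; exp(−0.8120) = 0.4440.
C = 0.05120 × 0.4440 = 0.0227 kg/m³.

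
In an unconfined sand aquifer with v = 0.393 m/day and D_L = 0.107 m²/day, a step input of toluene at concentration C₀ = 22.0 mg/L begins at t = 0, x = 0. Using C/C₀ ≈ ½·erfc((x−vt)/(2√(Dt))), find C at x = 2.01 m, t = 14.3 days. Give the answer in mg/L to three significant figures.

21.6 mg/L

For a continuous step input, C/C₀ ≈ ½·erfc((x−vt)/(2√(Dt))).
vt = 0.393 × 14.3 = 5.6199 m and 2√(Dt) = 2√(0.107 × 14.3) = 2.474 m.
Argument (x−vt)/(2√(Dt)) = (2.01 − 5.6199)/2.474 = -1.459; ½·erfc(-1.459) = 0.9805.
C = 22.0 × 0.9805 = 21.6 mg/L.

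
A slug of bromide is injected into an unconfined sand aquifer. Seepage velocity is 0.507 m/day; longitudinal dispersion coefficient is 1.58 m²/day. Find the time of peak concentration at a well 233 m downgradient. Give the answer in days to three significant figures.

453 days

For the 1D instantaneous-source solution, setting ∂C/∂t = 0 at fixed x gives v²t² + 2Dt − x² = 0, so t = (√(D² + v²x²) − D)/v².
√(D² + v²x²) = √(1.58² + 0.507² × 233²) = 118.1; v² = 0.257049.
t = (118.1 − 1.58)/0.257049 = 453 days (vs. the pure-advection estimate x/v = 460 d).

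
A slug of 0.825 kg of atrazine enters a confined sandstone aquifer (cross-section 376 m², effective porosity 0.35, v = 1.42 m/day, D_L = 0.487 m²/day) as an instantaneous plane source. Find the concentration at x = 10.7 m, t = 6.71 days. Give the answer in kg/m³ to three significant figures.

0.000881 kg/m³

For an instantaneous plane source, C(x,t) = M/(n_e·A·√(4πDt)) · exp(−(x−vt)²/(4Dt)), with n_e·A the pore (flow) area.
Plume center vt = 1.42 × 6.71 = 9.5282 m, so the well at 10.7 m is 1.1718 m downgradient of the peak.
√(4πDt) = 6.408 m, giving peak height M/(n_e·A·√(4πDt)) = 0.825/(0.35 × 376 × 6.408) = 0.0009783 kg/m³.
(x−vt)²/(4Dt) = (1.1718)²/(4 × 0.487 × 6.71) = 0.1050; exp(−0.1050) = 0.9003.
C = 0.0009783 × 0.9003 = 0.000881 kg/m³.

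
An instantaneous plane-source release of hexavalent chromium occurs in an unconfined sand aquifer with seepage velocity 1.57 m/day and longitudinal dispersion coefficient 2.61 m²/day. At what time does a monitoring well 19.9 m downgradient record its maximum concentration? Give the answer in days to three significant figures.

11.7 days

For the 1D instantaneous-source solution, setting ∂C/∂t = 0 at fixed x gives v²t² + 2Dt − x² = 0, so t = (√(D² + v²x²) − D)/v².
√(D² + v²x²) = √(2.61² + 1.57² × 19.9²) = 31.35; v² = 2.4649.
t = (31.35 − 2.61)/2.4649 = 11.7 days (vs. the pure-advection estimate x/v = 12.7 d).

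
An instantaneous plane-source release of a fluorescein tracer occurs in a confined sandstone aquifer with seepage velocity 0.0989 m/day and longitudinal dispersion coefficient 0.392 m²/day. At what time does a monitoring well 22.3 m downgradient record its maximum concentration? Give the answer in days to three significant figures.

189 days

For the 1D instantaneous-source solution, setting ∂C/∂t = 0 at fixed x gives v²t² + 2Dt − x² = 0, so t = (√(D² + v²x²) − D)/v².
√(D² + v²x²) = √(0.392² + 0.0989² × 22.3²) = 2.240; v² = 0.00978121.
t = (2.240 − 0.392)/0.00978121 = 189 days (vs. the pure-advection estimate x/v = 225 d).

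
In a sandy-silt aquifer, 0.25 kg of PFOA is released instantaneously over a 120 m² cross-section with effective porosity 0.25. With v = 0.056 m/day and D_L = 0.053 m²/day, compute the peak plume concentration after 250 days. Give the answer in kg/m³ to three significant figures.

0.000646 kg/m³

The peak of an instantaneous 1D plume sits at x = vt; there the Gaussian factor is 1 and C_max = M/(n_e·A·√(4πDt)), where n_e·A is the pore area the mass is dissolved in.
√(4πDt) = √(4π × 0.053 × 250) = 12.90 m, so C_max = 0.25/(0.25 × 120 × 12.90) = 0.000646 kg/m³.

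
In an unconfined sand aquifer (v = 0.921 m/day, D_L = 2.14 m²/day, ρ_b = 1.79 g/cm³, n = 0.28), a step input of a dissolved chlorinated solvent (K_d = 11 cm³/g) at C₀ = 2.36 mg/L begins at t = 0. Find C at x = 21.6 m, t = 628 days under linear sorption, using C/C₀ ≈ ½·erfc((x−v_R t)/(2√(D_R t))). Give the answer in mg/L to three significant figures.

0.0330 mg/L

Retardation factor R = 1 + ρ_b·K_d/n = 1 + 1.79 × 11/0.28 = 71.32.
Sorption retards both mechanisms: v_R = v/R = 0.01291 m/day, D_R = D/R = 0.03001 m²/day.
v_R·t = 0.01291 × 628 = 8.10748 m; 2√(D_R t) = 8.682 m; argument = (21.6 − 8.10748)/8.682 = 1.554.
C = C₀ × ½·erfc(1.554) = 2.36 × 0.01399 = 0.0330 mg/L.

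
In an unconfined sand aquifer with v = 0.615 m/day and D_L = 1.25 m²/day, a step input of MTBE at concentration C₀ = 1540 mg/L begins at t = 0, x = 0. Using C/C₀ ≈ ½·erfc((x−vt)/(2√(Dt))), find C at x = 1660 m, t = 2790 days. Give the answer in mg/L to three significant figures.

1150 mg/L

For a continuous step input, C/C₀ ≈ ½·erfc((x−vt)/(2√(Dt))).
vt = 0.615 × 2790 = 1715.85 m and 2√(Dt) = 2√(1.25 × 2790) = 118.1 m.
Argument (x−vt)/(2√(Dt)) = (1660 − 1715.85)/118.1 = -0.4729; ½·erfc(-0.4729) = 0.7482.
C = 1540 × 0.7482 = 1150 mg/L.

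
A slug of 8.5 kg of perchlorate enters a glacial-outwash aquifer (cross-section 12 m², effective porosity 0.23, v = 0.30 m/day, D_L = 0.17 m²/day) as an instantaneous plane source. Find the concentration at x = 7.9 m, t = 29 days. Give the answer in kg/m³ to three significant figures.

0.379 kg/m³

For an instantaneous plane source, C(x,t) = M/(n_e·A·√(4πDt)) · exp(−(x−vt)²/(4Dt)), with n_e·A the pore (flow) area.
Plume center vt = 0.30 × 29 = 8.7 m, so the well at 7.9 m is 0.8 m upgradient of the peak.
√(4πDt) = 7.871 m, giving peak height M/(n_e·A·√(4πDt)) = 8.5/(0.23 × 12 × 7.871) = 0.3913 kg/m³.
(x−vt)²/(4Dt) = (-0.8)²/(4 × 0.17 × 29) = 0.03245; exp(−0.03245) = 0.9681.
C = 0.3913 × 0.9681 = 0.379 kg/m³.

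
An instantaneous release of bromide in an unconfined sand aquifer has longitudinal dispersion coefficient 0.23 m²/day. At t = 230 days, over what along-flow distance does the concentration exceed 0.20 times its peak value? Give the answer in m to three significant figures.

36.9 m

The plume is Gaussian with σ = √(2Dt) = √(2 × 0.23 × 230) = 10.29 m.
C/C_peak = exp(−Δx²/(2σ²)) = 0.20 ⇒ Δx = σ·√(−2 ln 0.20) = 10.29 × 1.794 = 18.46 m.
Width = 2Δx = 36.9 m.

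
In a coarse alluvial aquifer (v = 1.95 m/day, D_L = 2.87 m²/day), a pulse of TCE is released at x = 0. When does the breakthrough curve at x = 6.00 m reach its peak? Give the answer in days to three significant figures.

For the 1D instantaneous-source solution, setting ∂C/∂t = 0 at fixed x gives v²t² + 2Dt − x² = 0, so t = (√(D² + v²x²) − D)/v².
√(D² + v²x²) = √(2.87² + 1.95² × 6.00²) = 12.05; v² = 3.8025.
t = (12.05 − 2.87)/3.8025 = 2.41 days (vs. the pure-advection estimate x/v = 3.08 d).

2.41 days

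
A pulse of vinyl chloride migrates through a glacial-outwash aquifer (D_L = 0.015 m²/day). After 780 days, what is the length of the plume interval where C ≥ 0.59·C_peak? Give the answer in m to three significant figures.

The plume is Gaussian with σ = √(2Dt) = √(2 × 0.015 × 780) = 4.837 m.
C/C_peak = exp(−Δx²/(2σ²)) = 0.59 ⇒ Δx = σ·√(−2 ln 0.59) = 4.837 × 1.027 = 4.968 m.
Width = 2Δx = 9.94 m.

9.94 m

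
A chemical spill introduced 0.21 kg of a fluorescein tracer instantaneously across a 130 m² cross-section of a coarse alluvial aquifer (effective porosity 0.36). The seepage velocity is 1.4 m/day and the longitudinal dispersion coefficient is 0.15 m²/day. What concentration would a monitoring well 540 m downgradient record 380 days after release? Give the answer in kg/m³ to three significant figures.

For an instantaneous plane source, C(x,t) = M/(n_e·A·√(4πDt)) · exp(−(x−vt)²/(4Dt)), with n_e·A the pore (flow) area.
Plume center vt = 1.4 × 380 = 532 m, so the well at 540 m is 8 m downgradient of the peak.
√(4πDt) = 26.76 m, giving peak height M/(n_e·A·√(4πDt)) = 0.21/(0.36 × 130 × 26.76) = 0.0001677 kg/m³.
(x−vt)²/(4Dt) = (8)²/(4 × 0.15 × 380) = 0.2807; exp(−0.2807) = 0.7553.
C = 0.0001677 × 0.7553 = 0.000127 kg/m³.

0.000127 kg/m³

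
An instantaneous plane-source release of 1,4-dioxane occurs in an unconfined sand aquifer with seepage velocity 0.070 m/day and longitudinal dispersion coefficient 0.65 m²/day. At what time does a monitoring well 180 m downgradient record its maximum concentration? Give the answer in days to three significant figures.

2440 days

For the 1D instantaneous-source solution, setting ∂C/∂t = 0 at fixed x gives v²t² + 2Dt − x² = 0, so t = (√(D² + v²x²) − D)/v².
√(D² + v²x²) = √(0.65² + 0.070² × 180²) = 12.62; v² = 0.0049.
t = (12.62 − 0.65)/0.0049 = 2440 days (vs. the pure-advection estimate x/v = 2570 d).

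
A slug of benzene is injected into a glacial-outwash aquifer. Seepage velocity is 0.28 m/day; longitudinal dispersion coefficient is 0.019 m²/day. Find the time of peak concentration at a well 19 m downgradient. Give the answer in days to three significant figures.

67.6 days

For the 1D instantaneous-source solution, setting ∂C/∂t = 0 at fixed x gives v²t² + 2Dt − x² = 0, so t = (√(D² + v²x²) − D)/v².
√(D² + v²x²) = √(0.019² + 0.28² × 19²) = 5.320; v² = 0.0784.
t = (5.320 − 0.019)/0.0784 = 67.6 days (vs. the pure-advection estimate x/v = 67.9 d).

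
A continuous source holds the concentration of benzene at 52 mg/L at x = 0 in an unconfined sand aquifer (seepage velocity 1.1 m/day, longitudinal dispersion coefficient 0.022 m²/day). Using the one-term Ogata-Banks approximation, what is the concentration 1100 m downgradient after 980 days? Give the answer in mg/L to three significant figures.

For a continuous step input, C/C₀ ≈ ½·erfc((x−vt)/(2√(Dt))).
vt = 1.1 × 980 = 1078 m and 2√(Dt) = 2√(0.022 × 980) = 9.287 m.
Argument (x−vt)/(2√(Dt)) = (1100 − 1078)/9.287 = 2.369; ½·erfc(2.369) = 0.0004037.
C = 52 × 0.0004037 = 0.0210 mg/L.

0.0210 mg/L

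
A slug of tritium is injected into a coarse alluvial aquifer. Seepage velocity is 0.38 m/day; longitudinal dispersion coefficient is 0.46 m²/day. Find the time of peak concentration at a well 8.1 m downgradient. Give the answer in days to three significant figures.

18.4 days

For the 1D instantaneous-source solution, setting ∂C/∂t = 0 at fixed x gives v²t² + 2Dt − x² = 0, so t = (√(D² + v²x²) − D)/v².
√(D² + v²x²) = √(0.46² + 0.38² × 8.1²) = 3.112; v² = 0.1444.
t = (3.112 − 0.46)/0.1444 = 18.4 days (vs. the pure-advection estimate x/v = 21.3 d).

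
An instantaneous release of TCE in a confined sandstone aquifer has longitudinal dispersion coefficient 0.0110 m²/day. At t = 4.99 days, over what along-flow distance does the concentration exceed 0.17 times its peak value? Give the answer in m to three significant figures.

The plume is Gaussian with σ = √(2Dt) = √(2 × 0.0110 × 4.99) = 0.3313 m.
C/C_peak = exp(−Δx²/(2σ²)) = 0.17 ⇒ Δx = σ·√(−2 ln 0.17) = 0.3313 × 1.883 = 0.6238 m.
Width = 2Δx = 1.25 m.

1.25 m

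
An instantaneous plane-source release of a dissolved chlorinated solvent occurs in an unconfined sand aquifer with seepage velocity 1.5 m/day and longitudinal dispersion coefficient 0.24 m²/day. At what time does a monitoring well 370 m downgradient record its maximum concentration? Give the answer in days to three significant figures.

For the 1D instantaneous-source solution, setting ∂C/∂t = 0 at fixed x gives v²t² + 2Dt − x² = 0, so t = (√(D² + v²x²) − D)/v².
√(D² + v²x²) = √(0.24² + 1.5² × 370²) = 555.0; v² = 2.25.
t = (555.0 − 0.24)/2.25 = 247 days (vs. the pure-advection estimate x/v = 247 d).

247 days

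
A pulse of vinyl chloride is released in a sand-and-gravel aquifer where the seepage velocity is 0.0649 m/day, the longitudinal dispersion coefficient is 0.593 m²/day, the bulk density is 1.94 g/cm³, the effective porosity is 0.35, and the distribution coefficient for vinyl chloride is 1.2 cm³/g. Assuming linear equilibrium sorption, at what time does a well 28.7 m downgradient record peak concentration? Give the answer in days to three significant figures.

Retardation factor R = 1 + ρ_b·K_d/n = 1 + 1.94 × 1.2/0.35 = 7.651.
Sorption retards both mechanisms: v_R = v/R = 0.008483 m/day, D_R = D/R = 0.07751 m²/day.
Peak time from v_R²t² + 2D_R t − x² = 0: t = (√(D_R² + v_R²x²) − D_R)/v_R².
√(D_R² + v_R²x²) = √(0.07751² + 0.008483² × 28.7²) = 0.2555; v_R² = 7.196e-05.
t = (0.2555 − 0.07751)/7.196e-05 = 2470 days.

2470 days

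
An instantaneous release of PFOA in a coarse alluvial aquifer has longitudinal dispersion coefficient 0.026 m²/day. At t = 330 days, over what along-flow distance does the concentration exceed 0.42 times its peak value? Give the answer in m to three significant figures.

10.9 m

The plume is Gaussian with σ = √(2Dt) = √(2 × 0.026 × 330) = 4.142 m.
C/C_peak = exp(−Δx²/(2σ²)) = 0.42 ⇒ Δx = σ·√(−2 ln 0.42) = 4.142 × 1.317 = 5.455 m.
Width = 2Δx = 10.9 m.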